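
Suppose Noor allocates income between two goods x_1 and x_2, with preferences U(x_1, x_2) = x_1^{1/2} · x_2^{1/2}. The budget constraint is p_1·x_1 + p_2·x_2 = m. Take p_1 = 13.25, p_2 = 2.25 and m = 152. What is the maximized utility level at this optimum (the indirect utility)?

V = 13.9192

Demand: x_1*(p_1,p_2,m) = 0.5·m/p_1 and x_2* = 0.5·m/p_2.
At p_1=13.25, p_2=2.25, m=152: x_1* = 0.5·152/13.25 = 5.7358, x_2* = 33.7778.
Utility at the optimum: U(5.7358, 33.7778) = 13.9192.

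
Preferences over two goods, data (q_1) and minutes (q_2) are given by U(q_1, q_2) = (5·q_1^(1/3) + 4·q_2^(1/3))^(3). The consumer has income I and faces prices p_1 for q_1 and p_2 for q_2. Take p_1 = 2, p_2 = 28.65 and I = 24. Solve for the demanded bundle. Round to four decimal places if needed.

q_1* = 10.092, q_2* = 0.1332

MU_q_1 ∝ 5·q_1^(-2/3), MU_q_2 ∝ 4·q_2^(-2/3), so MRS = (5/4)·(q_2/q_1)^(2/3) = p_1/p_2.
Hence q_2/q_1 = ((4/5)·p_1/p_2)^(1/(2/3)), i.e. raised to the 1.5 power.
With the ratio pinned down, the budget gives q_1* = I/(p_1 + p_2·(q_2/q_1)) and q_2* = (q_2/q_1)·q_1*.
Numerically q_2/q_1 = 0.013198, so q_1* = 24/(2 + 28.65·0.013198) = 10.092 and q_2* = 0.013198·10.092 = 0.1332.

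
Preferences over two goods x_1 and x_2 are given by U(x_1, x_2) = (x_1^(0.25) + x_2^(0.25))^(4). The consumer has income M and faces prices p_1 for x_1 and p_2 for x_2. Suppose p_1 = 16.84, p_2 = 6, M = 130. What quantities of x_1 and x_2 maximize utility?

x_1* = 3.2024, x_2* = 12.6785

With the ratio pinned down, the budget gives x_1* = M/(p_1 + p_2·(x_2/x_1)) and x_2* = (x_2/x_1)·x_1*.
Numerically x_2/x_1 = 3.959021, so x_1* = 130/(16.84 + 6·3.959021) = 3.2024 and x_2* = 3.959021·3.2024 = 12.6785.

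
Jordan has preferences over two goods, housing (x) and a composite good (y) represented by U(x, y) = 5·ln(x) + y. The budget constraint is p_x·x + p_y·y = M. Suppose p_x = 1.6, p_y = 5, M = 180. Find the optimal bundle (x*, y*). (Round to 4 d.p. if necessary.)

x* = 15.625, y* = 31

So x*(p_x,p_y) = 5·p_y/p_x, independent of income; and y* = (M − 5·p_y)/p_y.
At the given prices: x* = 5·5/1.6 = 15.625, and y* = 31.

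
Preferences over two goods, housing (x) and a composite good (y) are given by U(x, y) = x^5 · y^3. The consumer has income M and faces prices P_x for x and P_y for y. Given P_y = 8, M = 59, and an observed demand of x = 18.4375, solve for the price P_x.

MU_x/MU_y = (5·y)/(3·x); tangency sets this equal to P_x/P_y.
Rearranging, P_y·y = (3/5)·P_x·x. Substituting into the budget gives P_x·x·(1 + (3/5)) = M.
Demand: x*(P_x,P_y,M) = 0.625·M/P_x and y* = 0.375·M/P_y.
Set x* = 18.4375 in the demand function and solve for P_x: P_x = 2.

P_x = 2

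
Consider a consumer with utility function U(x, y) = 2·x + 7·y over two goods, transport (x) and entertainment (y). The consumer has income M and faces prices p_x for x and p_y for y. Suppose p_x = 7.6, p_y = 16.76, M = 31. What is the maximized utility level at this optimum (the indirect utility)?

y gives more utility per dollar, so spend all income on y: y* = M/p_y, x* = 0.
Numerically: x* = 0, y* = 1.8496.
Utility at the optimum: U(0, 1.8496) = 12.9475.

V = 12.9475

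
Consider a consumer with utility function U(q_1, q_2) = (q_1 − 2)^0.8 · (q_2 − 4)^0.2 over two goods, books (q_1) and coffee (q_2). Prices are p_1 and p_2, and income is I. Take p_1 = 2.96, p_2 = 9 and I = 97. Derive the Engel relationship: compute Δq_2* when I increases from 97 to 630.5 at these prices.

Δq_2* = 11.8556

This is Cobb-Douglas in (q_1−2, q_2−4): tangency gives 0.8·p_2·(q_2−4) = 0.2·p_1·(q_1−2).
Substituting into the budget: q_1* = 2 + 0.8·(I − 2·p_1 − 4·p_2)/p_1, and q_2* = 4 + 0.2·(…)/p_2.
Discretionary income = 97 − 2·2.96 − 4·9 = 55.08; q_2* = 4 + 0.2·55.08/9 = 5.224.
At I' = 630.5: q_2* = 17.0796. Change: 17.0796 − 5.224 = 11.8556.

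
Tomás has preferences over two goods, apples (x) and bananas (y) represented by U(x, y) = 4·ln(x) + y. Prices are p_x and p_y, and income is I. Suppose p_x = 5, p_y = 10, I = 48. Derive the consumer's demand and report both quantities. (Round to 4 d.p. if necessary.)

x* = 8, y* = 0.8

Set MRS = p_x/p_y: (4/x)/1 = p_x/p_y.
So x*(p_x,p_y) = 4·p_y/p_x, independent of income; and y* = (I − 4·p_y)/p_y.
At the given prices: x* = 4·10/5 = 8, and y* = 0.8.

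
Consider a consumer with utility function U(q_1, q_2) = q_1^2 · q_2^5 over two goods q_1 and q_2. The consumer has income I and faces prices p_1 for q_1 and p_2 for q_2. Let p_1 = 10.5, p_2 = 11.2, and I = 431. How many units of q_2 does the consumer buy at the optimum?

q_2* = 27.4872

Tangency: MRS = (2/5)·q_2/q_1 = p_1/p_2.
Rearranging, p_2·q_2 = (5/2)·p_1·q_1. Substituting into the budget gives p_1·q_1·(1 + (5/2)) = I.
Demand: q_1*(p_1,p_2,I) = 2/7·I/p_1 and q_2* = 5/7·I/p_2.
At p_1=10.5, p_2=11.2, I=431: q_2* = 5/7·431/11.2 = 27.4872.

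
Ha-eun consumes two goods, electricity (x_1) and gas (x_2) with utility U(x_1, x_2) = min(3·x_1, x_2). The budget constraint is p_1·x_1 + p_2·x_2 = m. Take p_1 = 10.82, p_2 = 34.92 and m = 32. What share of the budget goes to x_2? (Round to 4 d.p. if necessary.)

With perfect complements, no substitution: consume in ratio x_1:x_2 = 1:3.
Budget: p_1·x_1 + p_2·3·x_1 = m, so (p_1 + 3·p_2)·x_1 = m.
Demand: x_1*(p_1,p_2,m) = m/(p_1 + 3·p_2), x_2* = 3·m/(p_1 + 3·p_2).
Here 10.82 + 3·34.92 = 115.58, giving x_1* = 0.2769 and x_2* = 0.8306.
Expenditure on x_2: 34.92·0.8306 = 29.0043; share = 0.9064.

share on x_2 = 0.9064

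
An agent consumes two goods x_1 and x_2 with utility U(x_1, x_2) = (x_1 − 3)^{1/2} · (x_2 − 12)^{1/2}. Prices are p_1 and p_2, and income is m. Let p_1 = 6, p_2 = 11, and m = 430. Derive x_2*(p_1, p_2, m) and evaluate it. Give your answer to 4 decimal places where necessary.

This is Cobb-Douglas in (x_1−3, x_2−12): tangency gives 0.5·p_2·(x_2−12) = 0.5·p_1·(x_1−3).
After buying the subsistence bundle (3, 12), a share 0.5 of the remaining income goes to x_1: x_1* = 3 + 0.5·(m − 3p_1 − 12p_2)/p_1.
Discretionary income = 430 − 3·6 − 12·11 = 280; x_2* = 12 + 0.5·280/11 = 24.7273.

x_2* = 24.7273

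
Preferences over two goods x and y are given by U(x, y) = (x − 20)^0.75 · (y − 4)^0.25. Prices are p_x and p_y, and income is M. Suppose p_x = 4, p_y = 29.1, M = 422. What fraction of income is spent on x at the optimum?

MRS = 3·(y−4)/(x−20). Tangency with p_x/p_y gives y−4 = (1/3)·(p_x/p_y)·(x−20).
After buying the subsistence bundle (20, 4), a share 0.75 of the remaining income goes to x: x* = 20 + 0.75·(M − 20p_x − 4p_y)/p_x.
Discretionary income = 422 − 20·4 − 4·29.1 = 225.6; x* = 20 + 0.75·225.6/4 = 62.3; y* = 4 + 0.25·225.6/29.1 = 5.9381.
Expenditure on x: 4·62.3 = 249.2; share = 0.5905.

share on x = 0.5905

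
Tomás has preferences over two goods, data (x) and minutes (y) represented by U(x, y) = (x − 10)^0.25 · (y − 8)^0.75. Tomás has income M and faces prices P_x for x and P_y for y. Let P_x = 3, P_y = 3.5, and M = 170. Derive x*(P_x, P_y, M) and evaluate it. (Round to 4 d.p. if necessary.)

This is Cobb-Douglas in (x−10, y−8): tangency gives 0.25·P_y·(y−8) = 0.75·P_x·(x−10).
Substituting into the budget: x* = 10 + 0.25·(M − 10·P_x − 8·P_y)/P_x, and y* = 8 + 0.75·(…)/P_y.
Discretionary income = 170 − 10·3 − 8·3.5 = 112; x* = 10 + 0.25·112/3 = 19.3333.

x* = 19.3333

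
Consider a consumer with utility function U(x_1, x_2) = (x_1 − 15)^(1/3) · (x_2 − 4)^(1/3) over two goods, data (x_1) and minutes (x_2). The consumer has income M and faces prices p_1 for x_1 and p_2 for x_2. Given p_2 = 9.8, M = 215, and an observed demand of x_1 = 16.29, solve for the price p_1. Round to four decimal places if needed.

Let x_1' = x_1−15, x_2' = x_2−4. MRS = x_2'/x_1' = p_1/p_2.
Substituting into the budget: x_1* = 15 + 0.5·(M − 15·p_1 − 4·p_2)/p_1, and x_2* = 4 + 0.5·(…)/p_2.
Set x_1* = 16.29 in the demand function and solve for p_1: p_1 = 10.

p_1 = 10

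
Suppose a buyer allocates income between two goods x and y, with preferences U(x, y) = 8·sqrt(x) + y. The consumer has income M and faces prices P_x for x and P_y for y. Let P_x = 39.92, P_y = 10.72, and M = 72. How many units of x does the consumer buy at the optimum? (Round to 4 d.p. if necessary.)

x* = 1.1538

Set MRS = P_x/P_y: 4·x^(−1/2) = P_x/P_y.
Thus x* = (4·P_y/P_x)² — independent of M — with the rest of income spent on y.
Plugging in: x* = (4·10.72/39.92)² = 1.1538.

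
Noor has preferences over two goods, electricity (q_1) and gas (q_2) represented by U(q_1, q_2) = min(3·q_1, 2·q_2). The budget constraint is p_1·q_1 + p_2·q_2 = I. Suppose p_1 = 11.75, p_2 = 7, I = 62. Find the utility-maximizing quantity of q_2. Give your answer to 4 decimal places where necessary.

q_2* = 4.1798

With perfect complements, no substitution: consume in ratio q_1:q_2 = 2:3.
Budget: p_1·q_1 + p_2·(3/2)·q_1 = I, so (2·p_1 + 3·p_2)·q_1 = 2·I.
Demand: q_1*(p_1,p_2,I) = 2·I/(2·p_1 + 3·p_2), q_2* = 3·I/(2·p_1 + 3·p_2).
Here 2·11.75 + 3·7 = 44.5, giving q_2* = 4.1798.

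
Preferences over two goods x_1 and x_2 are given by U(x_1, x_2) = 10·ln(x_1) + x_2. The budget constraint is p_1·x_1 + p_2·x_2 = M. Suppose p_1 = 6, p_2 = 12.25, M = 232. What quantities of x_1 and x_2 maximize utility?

So x_1*(p_1,p_2) = 10·p_2/p_1, independent of income; and x_2* = (M − 10·p_2)/p_2.
At the given prices: x_1* = 10·12.25/6 = 20.4167, and x_2* = 8.9388.

x_1* = 20.4167, x_2* = 8.9388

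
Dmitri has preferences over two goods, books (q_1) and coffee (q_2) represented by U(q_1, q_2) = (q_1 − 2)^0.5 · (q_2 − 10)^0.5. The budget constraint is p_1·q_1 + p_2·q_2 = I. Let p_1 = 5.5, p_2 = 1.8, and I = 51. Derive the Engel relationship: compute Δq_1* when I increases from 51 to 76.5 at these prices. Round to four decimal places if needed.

Δq_1* = 2.3182

Let q_1' = q_1−2, q_2' = q_2−10. MRS = q_2'/q_1' = p_1/p_2.
After buying the subsistence bundle (2, 10), a share 0.5 of the remaining income goes to q_1: q_1* = 2 + 0.5·(I − 2p_1 − 10p_2)/p_1.
Discretionary income = 51 − 2·5.5 − 10·1.8 = 22; q_1* = 2 + 0.5·22/5.5 = 4.
At I' = 76.5: q_1* = 6.3182. Change: 6.3182 − 4 = 2.3182.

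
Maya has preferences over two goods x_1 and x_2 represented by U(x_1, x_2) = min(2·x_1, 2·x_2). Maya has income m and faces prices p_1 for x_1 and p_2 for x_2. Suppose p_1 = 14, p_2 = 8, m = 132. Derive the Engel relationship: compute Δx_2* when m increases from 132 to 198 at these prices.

Leontief preferences: the optimum is at the kink where x_1/2 = x_2/2, i.e. x_2 = x_1.
Budget: p_1·x_1 + p_2·x_1 = m, so (2·p_1 + 2·p_2)·x_1 = 2·m.
Demand: x_1*(p_1,p_2,m) = 2·m/(2·p_1 + 2·p_2), x_2* = 2·m/(2·p_1 + 2·p_2).
Here 2·14 + 2·8 = 44, giving x_2* = 6.
At m' = 198: x_2* = 9. Change: 9 − 6 = 3.

Δx_2* = 3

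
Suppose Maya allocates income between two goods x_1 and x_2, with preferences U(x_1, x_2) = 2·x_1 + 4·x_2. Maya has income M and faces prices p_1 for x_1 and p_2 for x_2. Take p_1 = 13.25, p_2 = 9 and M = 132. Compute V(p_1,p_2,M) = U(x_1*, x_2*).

Perfect substitutes: compare marginal utility per dollar. 2/p_1 vs 4/p_2 → 0.1509 vs 0.4444.
x_2 gives more utility per dollar, so spend all income on x_2: x_2* = M/p_2, x_1* = 0.
Numerically: x_1* = 0, x_2* = 14.6667.
Utility at the optimum: U(0, 14.6667) = 58.6667.

V = 58.6667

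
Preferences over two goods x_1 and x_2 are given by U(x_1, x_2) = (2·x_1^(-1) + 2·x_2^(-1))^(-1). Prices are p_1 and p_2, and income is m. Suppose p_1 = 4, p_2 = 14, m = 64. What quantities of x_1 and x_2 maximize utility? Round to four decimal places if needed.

From the CES first-order condition, (x_2/x_1)^(2) = p_1/p_2.
Solve for the ratio: x_2/x_1 = [p_1/p_2]^(0.5).
With the ratio pinned down, the budget gives x_1* = m/(p_1 + p_2·(x_2/x_1)) and x_2* = (x_2/x_1)·x_1*.
Numerically x_2/x_1 = 0.534522, so x_1* = 64/(4 + 14·0.534522) = 5.5733 and x_2* = 0.534522·5.5733 = 2.9791.

x_1* = 5.5733, x_2* = 2.9791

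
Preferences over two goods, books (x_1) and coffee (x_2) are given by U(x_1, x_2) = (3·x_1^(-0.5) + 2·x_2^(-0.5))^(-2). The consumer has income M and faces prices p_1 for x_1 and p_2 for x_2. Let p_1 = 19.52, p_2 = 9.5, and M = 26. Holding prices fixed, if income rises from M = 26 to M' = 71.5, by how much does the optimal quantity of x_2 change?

Δx_2* = 1.7966

From the CES first-order condition, (3/2)·(x_2/x_1)^(1.5) = p_1/p_2.
Solve for the ratio: x_2/x_1 = [(2/3)·p_1/p_2]^(2/3).
With the ratio pinned down, the budget gives x_1* = M/(p_1 + p_2·(x_2/x_1)) and x_2* = (x_2/x_1)·x_1*.
Numerically x_2/x_1 = 1.233417, so x_1* = 26/(19.52 + 9.5·1.233417) = 0.8323 and x_2* = 1.233417·0.8323 = 1.0266.
At M' = 71.5: x_2* = 2.8232. Change: 2.8232 − 1.0266 = 1.7966.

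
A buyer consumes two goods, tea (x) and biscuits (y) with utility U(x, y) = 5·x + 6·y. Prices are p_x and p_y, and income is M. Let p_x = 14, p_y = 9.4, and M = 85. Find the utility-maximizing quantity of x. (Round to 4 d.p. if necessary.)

Perfect substitutes: compare marginal utility per dollar. 5/p_x vs 6/p_y → 0.3571 vs 0.6383.
y gives more utility per dollar, so spend all income on y: y* = M/p_y, x* = 0.
Numerically: x* = 0, y* = 9.0426.

x* = 0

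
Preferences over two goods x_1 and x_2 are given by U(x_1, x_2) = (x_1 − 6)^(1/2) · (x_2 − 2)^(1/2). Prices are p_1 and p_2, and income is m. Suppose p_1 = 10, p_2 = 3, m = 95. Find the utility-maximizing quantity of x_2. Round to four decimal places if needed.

x_2* = 6.8333

After buying the subsistence bundle (6, 2), a share 0.5 of the remaining income goes to x_1: x_1* = 6 + 0.5·(m − 6p_1 − 2p_2)/p_1.
Discretionary income = 95 − 6·10 − 2·3 = 29; x_2* = 2 + 0.5·29/3 = 6.8333.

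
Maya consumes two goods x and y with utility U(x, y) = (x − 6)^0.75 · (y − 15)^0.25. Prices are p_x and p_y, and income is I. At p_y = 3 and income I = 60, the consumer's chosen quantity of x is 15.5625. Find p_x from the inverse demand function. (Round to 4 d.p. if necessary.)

Let x' = x−6, y' = y−15. MRS = 3·y'/x' = p_x/p_y.
Substituting into the budget: x* = 6 + 0.75·(I − 6·p_x − 15·p_y)/p_x, and y* = 15 + 0.25·(…)/p_y.
Set x* = 15.5625 in the demand function and solve for p_x: p_x = 0.8.

p_x = 0.8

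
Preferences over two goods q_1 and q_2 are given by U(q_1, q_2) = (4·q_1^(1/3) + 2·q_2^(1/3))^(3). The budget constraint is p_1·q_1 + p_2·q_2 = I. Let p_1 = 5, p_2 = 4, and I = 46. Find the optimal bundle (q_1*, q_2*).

q_1* = 6.5936, q_2* = 3.258

MU_q_1 ∝ 4·q_1^(-2/3), MU_q_2 ∝ 2·q_2^(-2/3), so MRS = 2·(q_2/q_1)^(2/3) = p_1/p_2.
Solve for the ratio: q_2/q_1 = [(1/2)·p_1/p_2]^(1.5).
With the ratio pinned down, the budget gives q_1* = I/(p_1 + p_2·(q_2/q_1)) and q_2* = (q_2/q_1)·q_1*.
Numerically q_2/q_1 = 0.494106, so q_1* = 46/(5 + 4·0.494106) = 6.5936 and q_2* = 0.494106·6.5936 = 3.258.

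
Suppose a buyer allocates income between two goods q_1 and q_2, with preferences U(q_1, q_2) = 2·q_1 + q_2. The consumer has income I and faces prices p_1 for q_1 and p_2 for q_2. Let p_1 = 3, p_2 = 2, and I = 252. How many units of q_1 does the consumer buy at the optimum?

q_1* = 84

Linear utility — the consumer picks whichever good has higher MU/price: 2/3 = 0.6667 vs 1/2 = 0.5.
q_1 gives more utility per dollar, so spend all income on q_1: q_1* = I/p_1, q_2* = 0.
Numerically: q_1* = 84, q_2* = 0.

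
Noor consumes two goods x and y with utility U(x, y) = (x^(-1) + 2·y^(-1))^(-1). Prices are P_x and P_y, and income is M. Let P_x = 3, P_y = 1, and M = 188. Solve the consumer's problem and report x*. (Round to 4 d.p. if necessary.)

Numerically y/x = 2.44949, so x* = 188/(3 + 1·2.44949) = 34.4986.

x* = 34.4986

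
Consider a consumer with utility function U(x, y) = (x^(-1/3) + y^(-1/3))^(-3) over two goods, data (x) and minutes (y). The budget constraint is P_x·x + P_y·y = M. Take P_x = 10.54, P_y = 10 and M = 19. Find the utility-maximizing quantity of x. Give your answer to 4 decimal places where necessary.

MU_x ∝ x^(-4/3), MU_y ∝ y^(-4/3), so MRS = (y/x)^(4/3) = P_x/P_y.
Hence y/x = (P_x/P_y)^(1/(4/3)), i.e. raised to the 0.75 power.
With the ratio pinned down, the budget gives x* = M/(P_x + P_y·(y/x)) and y* = (y/x)·x*.
Numerically y/x = 1.040233, so x* = 19/(10.54 + 10·1.040233) = 0.9073.

x* = 0.9073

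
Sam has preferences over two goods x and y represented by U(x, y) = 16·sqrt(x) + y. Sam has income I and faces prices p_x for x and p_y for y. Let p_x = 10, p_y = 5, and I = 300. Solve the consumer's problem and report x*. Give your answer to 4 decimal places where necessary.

x* = 16

Solve: √x = 8·p_y/p_x, so x*(p_x,p_y) = (8·p_y/p_x)², and y* = (I − p_x·x*)/p_y.
Plugging in: x* = (8·5/10)² = 16.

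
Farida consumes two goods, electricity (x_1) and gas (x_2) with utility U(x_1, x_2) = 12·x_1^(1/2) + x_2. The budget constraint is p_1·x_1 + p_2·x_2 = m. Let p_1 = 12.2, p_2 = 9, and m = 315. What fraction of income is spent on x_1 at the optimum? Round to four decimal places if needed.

Utility is quasi-linear in x_2; the FOC for x_1 is 6/√x_1 = p_1/p_2.
Thus x_1* = (6·p_2/p_1)² — independent of m — with the rest of income spent on x_2.
Plugging in: x_1* = (6·9/12.2)² = 19.5915, x_2* = 8.4426.
Expenditure on x_1: 12.2·19.5915 = 239.0164; share = 0.7588.

share on x_1 = 0.7588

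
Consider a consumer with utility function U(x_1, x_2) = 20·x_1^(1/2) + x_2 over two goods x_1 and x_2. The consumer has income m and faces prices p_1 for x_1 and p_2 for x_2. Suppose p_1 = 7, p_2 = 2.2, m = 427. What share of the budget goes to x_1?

share on x_1 = 0.1619

Set MRS = p_1/p_2: 10·x_1^(−1/2) = p_1/p_2.
Thus x_1* = (10·p_2/p_1)² — independent of m — with the rest of income spent on x_2.
Plugging in: x_1* = (10·2.2/7)² = 9.8776, x_2* = 162.6623.
Expenditure on x_1: 7·9.8776 = 69.1429; share = 0.1619.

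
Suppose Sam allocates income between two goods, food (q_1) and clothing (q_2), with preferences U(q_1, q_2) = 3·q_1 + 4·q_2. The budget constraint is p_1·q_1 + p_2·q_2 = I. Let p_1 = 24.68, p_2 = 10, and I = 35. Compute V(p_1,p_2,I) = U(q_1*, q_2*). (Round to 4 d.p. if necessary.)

Linear utility — the consumer picks whichever good has higher MU/price: 3/24.68 = 0.1216 vs 4/10 = 0.4.
q_2 gives more utility per dollar, so spend all income on q_2: q_2* = I/p_2, q_1* = 0.
Numerically: q_1* = 0, q_2* = 3.5.
Utility at the optimum: U(0, 3.5) = 14.

V = 14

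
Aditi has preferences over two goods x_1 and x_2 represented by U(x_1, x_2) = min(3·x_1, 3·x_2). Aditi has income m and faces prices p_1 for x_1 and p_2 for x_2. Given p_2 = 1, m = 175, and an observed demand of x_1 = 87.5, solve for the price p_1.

p_1 = 1

Leontief preferences: the optimum is at the kink where x_1/3 = x_2/3, i.e. x_2 = x_1.
Budget: p_1·x_1 + p_2·x_1 = m, so (3·p_1 + 3·p_2)·x_1 = 3·m.
Demand: x_1*(p_1,p_2,m) = 3·m/(3·p_1 + 3·p_2), x_2* = 3·m/(3·p_1 + 3·p_2).
Set x_1* = 87.5 in the demand function and solve for p_1: p_1 = 1.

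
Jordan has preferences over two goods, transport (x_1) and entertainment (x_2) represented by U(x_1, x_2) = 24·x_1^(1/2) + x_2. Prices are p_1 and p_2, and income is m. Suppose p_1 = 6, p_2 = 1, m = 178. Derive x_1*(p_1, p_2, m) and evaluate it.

x_1* = 4

MU_x_1 = 12/√x_1, MU_x_2 = 1. Tangency: 12/√x_1 = p_1/p_2.
Solve: √x_1 = 12·p_2/p_1, so x_1*(p_1,p_2) = (12·p_2/p_1)², and x_2* = (m − p_1·x_1*)/p_2.
Plugging in: x_1* = (12·1/6)² = 4.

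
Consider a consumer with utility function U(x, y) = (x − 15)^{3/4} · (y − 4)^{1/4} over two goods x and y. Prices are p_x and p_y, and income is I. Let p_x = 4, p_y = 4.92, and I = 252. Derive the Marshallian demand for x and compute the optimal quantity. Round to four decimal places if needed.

x* = 47.31

Let x' = x−15, y' = y−4. MRS = 3·y'/x' = p_x/p_y.
After buying the subsistence bundle (15, 4), a share 0.75 of the remaining income goes to x: x* = 15 + 0.75·(I − 15p_x − 4p_y)/p_x.
Discretionary income = 252 − 15·4 − 4·4.92 = 172.32; x* = 15 + 0.75·172.32/4 = 47.31.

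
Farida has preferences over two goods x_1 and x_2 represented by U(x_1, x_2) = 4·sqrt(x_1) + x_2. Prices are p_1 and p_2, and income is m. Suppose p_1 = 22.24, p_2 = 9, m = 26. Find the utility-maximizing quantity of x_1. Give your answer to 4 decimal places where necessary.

x_1* = 0.6551

MU_x_1 = 2/√x_1, MU_x_2 = 1. Tangency: 2/√x_1 = p_1/p_2.
Solve: √x_1 = 2·p_2/p_1, so x_1*(p_1,p_2) = (2·p_2/p_1)², and x_2* = (m − p_1·x_1*)/p_2.
Plugging in: x_1* = (2·9/22.24)² = 0.6551.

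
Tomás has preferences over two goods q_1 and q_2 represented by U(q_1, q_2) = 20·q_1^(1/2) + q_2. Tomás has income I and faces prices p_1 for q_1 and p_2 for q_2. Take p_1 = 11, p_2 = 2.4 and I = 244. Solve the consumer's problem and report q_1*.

q_1* = 4.7603

MU_q_1 = 10/√q_1, MU_q_2 = 1. Tangency: 10/√q_1 = p_1/p_2.
Thus q_1* = (10·p_2/p_1)² — independent of I — with the rest of income spent on q_2.
Plugging in: q_1* = (10·2.4/11)² = 4.7603.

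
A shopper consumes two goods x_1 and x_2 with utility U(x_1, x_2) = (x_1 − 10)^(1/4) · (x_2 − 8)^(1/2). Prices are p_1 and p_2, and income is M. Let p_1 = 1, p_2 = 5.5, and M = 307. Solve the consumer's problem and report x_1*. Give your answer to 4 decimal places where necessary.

Let x_1' = x_1−10, x_2' = x_2−8. MRS = (1/2)·x_2'/x_1' = p_1/p_2.
Substituting into the budget: x_1* = 10 + 1/3·(M − 10·p_1 − 8·p_2)/p_1, and x_2* = 8 + 2/3·(…)/p_2.
Discretionary income = 307 − 10·1 − 8·5.5 = 253; x_1* = 10 + 1/3·253/1 = 94.3333.

x_1* = 94.3333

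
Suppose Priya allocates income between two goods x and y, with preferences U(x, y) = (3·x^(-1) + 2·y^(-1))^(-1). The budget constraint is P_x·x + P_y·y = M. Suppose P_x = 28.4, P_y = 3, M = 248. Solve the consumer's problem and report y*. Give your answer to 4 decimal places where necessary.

y* = 17.3368

From the CES first-order condition, (3/2)·(y/x)^(2) = P_x/P_y.
Hence y/x = ((2/3)·P_x/P_y)^(1/(2)), i.e. raised to the 0.5 power.
With the ratio pinned down, the budget gives x* = M/(P_x + P_y·(y/x)) and y* = (y/x)·x*.
Numerically y/x = 2.512192, so x* = 248/(28.4 + 3·2.512192) = 6.901 and y* = 2.512192·6.901 = 17.3368.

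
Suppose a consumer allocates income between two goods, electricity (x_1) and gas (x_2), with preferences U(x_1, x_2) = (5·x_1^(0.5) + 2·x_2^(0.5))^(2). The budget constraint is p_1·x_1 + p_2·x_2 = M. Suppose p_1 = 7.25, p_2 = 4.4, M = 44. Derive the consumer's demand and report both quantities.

MRS = MU_x_1/MU_x_2 = (5/2)·(x_2/x_1)^(0.5). Set equal to p_1/p_2.
Solve for the ratio: x_2/x_1 = [(2/5)·p_1/p_2]^(2).
With the ratio pinned down, the budget gives x_1* = M/(p_1 + p_2·(x_2/x_1)) and x_2* = (x_2/x_1)·x_1*.
Numerically x_2/x_1 = 0.434401, so x_1* = 44/(7.25 + 4.4·0.434401) = 4.8028 and x_2* = 0.434401·4.8028 = 2.0863.

x_1* = 4.8028, x_2* = 2.0863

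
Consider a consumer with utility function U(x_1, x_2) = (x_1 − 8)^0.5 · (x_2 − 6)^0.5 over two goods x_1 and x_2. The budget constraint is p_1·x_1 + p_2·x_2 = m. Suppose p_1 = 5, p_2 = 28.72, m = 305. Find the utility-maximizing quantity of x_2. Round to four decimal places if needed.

Substituting into the budget: x_1* = 8 + 0.5·(m − 8·p_1 − 6·p_2)/p_1, and x_2* = 6 + 0.5·(…)/p_2.
Discretionary income = 305 − 8·5 − 6·28.72 = 92.68; x_2* = 6 + 0.5·92.68/28.72 = 7.6135.

x_2* = 7.6135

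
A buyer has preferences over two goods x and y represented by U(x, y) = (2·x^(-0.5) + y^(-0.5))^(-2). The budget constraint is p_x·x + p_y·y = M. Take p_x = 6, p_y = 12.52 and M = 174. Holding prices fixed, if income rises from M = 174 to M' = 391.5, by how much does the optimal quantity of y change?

MU_x ∝ 2·x^(-1.5), MU_y ∝ y^(-1.5), so MRS = 2·(y/x)^(1.5) = p_x/p_y.
Solve for the ratio: y/x = [(1/2)·p_x/p_y]^(2/3).
Substitute y = (y/x)·x into the budget: x* = M/(p_x + p_y·(y/x)).
Numerically y/x = 0.385784, so x* = 174/(6 + 12.52·0.385784) = 16.0665 and y* = 0.385784·16.0665 = 6.1982.
At M' = 391.5: y* = 13.9459. Change: 13.9459 − 6.1982 = 7.7477.

Δy* = 7.7477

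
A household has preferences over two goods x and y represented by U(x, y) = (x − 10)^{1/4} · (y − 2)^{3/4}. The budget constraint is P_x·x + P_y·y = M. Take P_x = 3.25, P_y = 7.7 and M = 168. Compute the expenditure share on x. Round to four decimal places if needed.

This is Cobb-Douglas in (x−10, y−2): tangency gives 0.25·P_y·(y−2) = 0.75·P_x·(x−10).
Substituting into the budget: x* = 10 + 0.25·(M − 10·P_x − 2·P_y)/P_x, and y* = 2 + 0.75·(…)/P_y.
Discretionary income = 168 − 10·3.25 − 2·7.7 = 120.1; x* = 10 + 0.25·120.1/3.25 = 19.2385; y* = 2 + 0.75·120.1/7.7 = 13.6981.
Expenditure on x: 3.25·19.2385 = 62.525; share = 0.3722.

share on x = 0.3722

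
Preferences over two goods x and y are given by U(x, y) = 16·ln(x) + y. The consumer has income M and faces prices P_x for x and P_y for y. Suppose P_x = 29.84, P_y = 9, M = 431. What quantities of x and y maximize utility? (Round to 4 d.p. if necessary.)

x* = 4.8257, y* = 31.8889

Set MRS = P_x/P_y: (16/x)/1 = P_x/P_y.
So x*(P_x,P_y) = 16·P_y/P_x, independent of income; and y* = (M − 16·P_y)/P_y.
At the given prices: x* = 16·9/29.84 = 4.8257, and y* = 31.8889.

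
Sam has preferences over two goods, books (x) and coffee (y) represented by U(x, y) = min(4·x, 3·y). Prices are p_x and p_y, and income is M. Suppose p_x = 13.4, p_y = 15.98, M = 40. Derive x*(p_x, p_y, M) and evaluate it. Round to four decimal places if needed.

x* = 1.1525

With perfect complements, no substitution: consume in ratio x:y = 3:4.
Budget: p_x·x + p_y·(4/3)·x = M, so (3·p_x + 4·p_y)·x = 3·M.
Demand: x*(p_x,p_y,M) = 3·M/(3·p_x + 4·p_y), y* = 4·M/(3·p_x + 4·p_y).
Here 3·13.4 + 4·15.98 = 104.12, giving x* = 1.1525.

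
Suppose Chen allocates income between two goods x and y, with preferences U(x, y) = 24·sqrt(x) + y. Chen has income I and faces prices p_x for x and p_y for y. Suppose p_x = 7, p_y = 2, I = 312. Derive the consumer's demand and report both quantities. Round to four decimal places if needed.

Utility is quasi-linear in y; the FOC for x is 12/√x = p_x/p_y.
Solve: √x = 12·p_y/p_x, so x*(p_x,p_y) = (12·p_y/p_x)², and y* = (I − p_x·x*)/p_y.
Plugging in: x* = (12·2/7)² = 11.7551, y* = 114.8571.

x* = 11.7551, y* = 114.8571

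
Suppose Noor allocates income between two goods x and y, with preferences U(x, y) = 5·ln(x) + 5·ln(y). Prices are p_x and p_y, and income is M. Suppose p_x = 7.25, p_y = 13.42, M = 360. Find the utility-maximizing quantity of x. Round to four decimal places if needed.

Demand: x*(p_x,p_y,M) = 0.5·M/p_x and y* = 0.5·M/p_y.
At p_x=7.25, p_y=13.42, M=360: x* = 0.5·360/7.25 = 24.8276.

x* = 24.8276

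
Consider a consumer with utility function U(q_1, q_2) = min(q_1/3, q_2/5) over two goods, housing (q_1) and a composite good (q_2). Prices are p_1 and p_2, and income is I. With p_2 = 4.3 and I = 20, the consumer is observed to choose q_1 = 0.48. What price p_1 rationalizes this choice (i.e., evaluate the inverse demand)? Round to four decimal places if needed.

p_1 = 34.5

With perfect complements, no substitution: consume in ratio q_1:q_2 = 3:5.
Budget: p_1·q_1 + p_2·(5/3)·q_1 = I, so (3·p_1 + 5·p_2)·q_1 = 3·I.
Demand: q_1*(p_1,p_2,I) = 3·I/(3·p_1 + 5·p_2), q_2* = 5·I/(3·p_1 + 5·p_2).
Set q_1* = 0.48 in the demand function and solve for p_1: p_1 = 34.5.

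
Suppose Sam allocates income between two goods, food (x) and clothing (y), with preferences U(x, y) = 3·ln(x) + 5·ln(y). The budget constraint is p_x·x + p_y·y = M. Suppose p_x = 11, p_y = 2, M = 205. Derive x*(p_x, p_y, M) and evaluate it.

The MRS is (3/5)·y/x. Set MRS = p_x/p_y.
Rearranging, p_y·y = (5/3)·p_x·x. Substituting into the budget gives p_x·x·(1 + (5/3)) = M.
Demand: x*(p_x,p_y,M) = 0.375·M/p_x and y* = 0.625·M/p_y.
At p_x=11, p_y=2, M=205: x* = 0.375·205/11 = 6.9886.

x* = 6.9886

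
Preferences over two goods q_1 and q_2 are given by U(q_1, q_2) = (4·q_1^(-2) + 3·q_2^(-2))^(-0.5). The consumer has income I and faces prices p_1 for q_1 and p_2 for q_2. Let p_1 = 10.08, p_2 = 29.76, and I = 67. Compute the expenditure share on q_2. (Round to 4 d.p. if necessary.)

share on q_2 = 0.6515

From the CES first-order condition, (4/3)·(q_2/q_1)^(3) = p_1/p_2.
Hence q_2/q_1 = ((3/4)·p_1/p_2)^(1/(3)), i.e. raised to the 1/3 power.
Substitute q_2 = (q_2/q_1)·q_1 into the budget: q_1* = I/(p_1 + p_2·(q_2/q_1)).
Numerically q_2/q_1 = 0.633329, so q_1* = 67/(10.08 + 29.76·0.633329) = 2.3161 and q_2* = 0.633329·2.3161 = 1.4669.
Expenditure on q_2: 29.76·1.4669 = 43.6537; share = 0.6515.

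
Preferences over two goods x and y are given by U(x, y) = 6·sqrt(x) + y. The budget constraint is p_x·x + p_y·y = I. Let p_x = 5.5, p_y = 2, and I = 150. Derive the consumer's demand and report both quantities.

x* = 1.1901, y* = 71.7273

Utility is quasi-linear in y; the FOC for x is 3/√x = p_x/p_y.
Thus x* = (3·p_y/p_x)² — independent of I — with the rest of income spent on y.
Plugging in: x* = (3·2/5.5)² = 1.1901, y* = 71.7273.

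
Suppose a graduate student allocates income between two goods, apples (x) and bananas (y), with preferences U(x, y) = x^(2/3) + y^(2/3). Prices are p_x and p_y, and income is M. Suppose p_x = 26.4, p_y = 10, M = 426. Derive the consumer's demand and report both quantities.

MRS = MU_x/MU_y = (y/x)^(1/3). Set equal to p_x/p_y.
Hence y/x = (p_x/p_y)^(1/(1/3)), i.e. raised to the 3 power.
Substitute y = (y/x)·x into the budget: x* = M/(p_x + p_y·(y/x)).
Numerically y/x = 18.399744, so x* = 426/(26.4 + 10·18.399744) = 2.0247 and y* = 18.399744·2.0247 = 37.2547.

x* = 2.0247, y* = 37.2547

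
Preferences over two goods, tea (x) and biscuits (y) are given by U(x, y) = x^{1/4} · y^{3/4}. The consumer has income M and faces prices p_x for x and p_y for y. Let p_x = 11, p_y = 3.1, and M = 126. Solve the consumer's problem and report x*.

The MRS is (1/3)·y/x. Set MRS = p_x/p_y.
So 0.25·p_y·y = 0.75·p_x·x; combined with the budget, a share 0.25 of income goes to x.
Demand: x*(p_x,p_y,M) = 0.25·M/p_x and y* = 0.75·M/p_y.
At p_x=11, p_y=3.1, M=126: x* = 0.25·126/11 = 2.8636.

x* = 2.8636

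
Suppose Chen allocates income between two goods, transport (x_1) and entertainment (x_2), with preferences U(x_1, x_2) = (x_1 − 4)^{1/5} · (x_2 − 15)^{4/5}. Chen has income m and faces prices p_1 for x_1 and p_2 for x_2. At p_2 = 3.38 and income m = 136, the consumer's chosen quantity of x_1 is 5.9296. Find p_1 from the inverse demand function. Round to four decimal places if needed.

p_1 = 6.25

MRS = (1/4)·(x_2−15)/(x_1−4). Tangency with p_1/p_2 gives x_2−15 = 4·(p_1/p_2)·(x_1−4).
After buying the subsistence bundle (4, 15), a share 0.2 of the remaining income goes to x_1: x_1* = 4 + 0.2·(m − 4p_1 − 15p_2)/p_1.
Set x_1* = 5.9296 in the demand function and solve for p_1: p_1 = 6.25.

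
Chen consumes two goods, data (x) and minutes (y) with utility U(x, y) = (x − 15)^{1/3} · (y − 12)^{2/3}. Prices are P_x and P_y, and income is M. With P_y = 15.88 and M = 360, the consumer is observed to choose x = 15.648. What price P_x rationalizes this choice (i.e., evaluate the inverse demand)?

This is Cobb-Douglas in (x−15, y−12): tangency gives 1/3·P_y·(y−12) = 2/3·P_x·(x−15).
Substituting into the budget: x* = 15 + 1/3·(M − 15·P_x − 12·P_y)/P_x, and y* = 12 + 2/3·(…)/P_y.
Set x* = 15.648 in the demand function and solve for P_x: P_x = 10.

P_x = 10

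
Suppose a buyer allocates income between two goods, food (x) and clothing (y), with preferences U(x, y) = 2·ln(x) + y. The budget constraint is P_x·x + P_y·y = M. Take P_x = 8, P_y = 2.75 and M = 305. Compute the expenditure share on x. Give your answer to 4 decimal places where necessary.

share on x = 0.018

MU_x = 2/x, MU_y = 1. Tangency: 2/x = P_x/P_y.
So x*(P_x,P_y) = 2·P_y/P_x, independent of income; and y* = (M − 2·P_y)/P_y.
At the given prices: x* = 2·2.75/8 = 0.6875, and y* = 108.9091.
Expenditure on x: 8·0.6875 = 5.5; share = 0.018.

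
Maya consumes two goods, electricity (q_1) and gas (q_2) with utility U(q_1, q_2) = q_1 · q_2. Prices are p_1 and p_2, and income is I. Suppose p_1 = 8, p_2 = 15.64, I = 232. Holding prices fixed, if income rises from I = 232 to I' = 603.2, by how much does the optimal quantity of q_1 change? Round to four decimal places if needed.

The MRS is q_2/q_1. Set MRS = p_1/p_2.
Rearranging, p_2·q_2 = p_1·q_1. Substituting into the budget gives p_1·q_1·(1 + 1) = I.
Demand: q_1*(p_1,p_2,I) = 0.5·I/p_1 and q_2* = 0.5·I/p_2.
At p_1=8, p_2=15.64, I=232: q_1* = 0.5·232/8 = 14.5.
At I' = 603.2: q_1* = 37.7. Change: 37.7 − 14.5 = 23.2.

Δq_1* = 23.2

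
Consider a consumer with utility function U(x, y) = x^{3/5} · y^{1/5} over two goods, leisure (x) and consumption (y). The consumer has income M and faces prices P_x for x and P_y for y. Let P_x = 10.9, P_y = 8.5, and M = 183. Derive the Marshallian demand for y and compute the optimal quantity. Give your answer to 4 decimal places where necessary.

MU_x/MU_y = (0.6·y)/(0.2·x); tangency sets this equal to P_x/P_y.
Rearranging, P_y·y = (1/3)·P_x·x. Substituting into the budget gives P_x·x·(1 + (1/3)) = M.
Demand: x*(P_x,P_y,M) = 0.75·M/P_x and y* = 0.25·M/P_y.
At P_x=10.9, P_y=8.5, M=183: y* = 0.25·183/8.5 = 5.3824.

y* = 5.3824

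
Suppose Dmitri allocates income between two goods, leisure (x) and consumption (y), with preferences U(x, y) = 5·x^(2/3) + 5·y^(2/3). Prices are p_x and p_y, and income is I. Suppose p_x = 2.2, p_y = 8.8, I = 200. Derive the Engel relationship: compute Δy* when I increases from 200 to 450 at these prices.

Δy* = 1.6711

MU_x ∝ 5·x^(-1/3), MU_y ∝ 5·y^(-1/3), so MRS = (y/x)^(1/3) = p_x/p_y.
Hence y/x = (p_x/p_y)^(1/(1/3)), i.e. raised to the 3 power.
With the ratio pinned down, the budget gives x* = I/(p_x + p_y·(y/x)) and y* = (y/x)·x*.
Numerically y/x = 0.015625, so x* = 200/(2.2 + 8.8·0.015625) = 85.5615 and y* = 0.015625·85.5615 = 1.3369.
At I' = 450: y* = 3.008. Change: 3.008 − 1.3369 = 1.6711.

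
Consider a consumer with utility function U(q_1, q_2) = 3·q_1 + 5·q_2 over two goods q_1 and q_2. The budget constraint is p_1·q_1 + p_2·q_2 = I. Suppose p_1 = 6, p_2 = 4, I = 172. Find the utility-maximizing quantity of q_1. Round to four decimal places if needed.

Perfect substitutes: compare marginal utility per dollar. 3/p_1 vs 5/p_2 → 0.5 vs 1.25.
q_2 gives more utility per dollar, so spend all income on q_2: q_2* = I/p_2, q_1* = 0.
Numerically: q_1* = 0, q_2* = 43.

q_1* = 0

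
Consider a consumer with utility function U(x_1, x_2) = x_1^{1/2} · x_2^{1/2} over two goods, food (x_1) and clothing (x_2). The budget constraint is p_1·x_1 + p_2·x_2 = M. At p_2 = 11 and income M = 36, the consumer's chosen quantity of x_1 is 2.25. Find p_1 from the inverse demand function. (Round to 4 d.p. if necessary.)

MU_x_1/MU_x_2 = (0.5·x_2)/(0.5·x_1); tangency sets this equal to p_1/p_2.
Rearranging, p_2·x_2 = p_1·x_1. Substituting into the budget gives p_1·x_1·(1 + 1) = M.
Demand: x_1*(p_1,p_2,M) = 0.5·M/p_1 and x_2* = 0.5·M/p_2.
Set x_1* = 2.25 in the demand function and solve for p_1: p_1 = 8.

p_1 = 8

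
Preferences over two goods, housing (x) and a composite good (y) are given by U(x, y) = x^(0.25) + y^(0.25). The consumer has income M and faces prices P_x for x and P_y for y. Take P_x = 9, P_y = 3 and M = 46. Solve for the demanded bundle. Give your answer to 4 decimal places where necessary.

MRS = MU_x/MU_y = (y/x)^(0.75). Set equal to P_x/P_y.
Hence y/x = (P_x/P_y)^(1/(0.75)), i.e. raised to the 4/3 power.
With the ratio pinned down, the budget gives x* = M/(P_x + P_y·(y/x)) and y* = (y/x)·x*.
Numerically y/x = 4.326749, so x* = 46/(9 + 3·4.326749) = 2.0928 and y* = 4.326749·2.0928 = 9.055.

x* = 2.0928, y* = 9.055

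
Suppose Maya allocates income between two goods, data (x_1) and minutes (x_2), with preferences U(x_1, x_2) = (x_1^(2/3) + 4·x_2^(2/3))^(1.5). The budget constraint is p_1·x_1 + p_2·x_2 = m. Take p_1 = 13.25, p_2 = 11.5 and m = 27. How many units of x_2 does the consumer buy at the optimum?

x_2* = 2.3205

MU_x_1 ∝ x_1^(-1/3), MU_x_2 ∝ 4·x_2^(-1/3), so MRS = (1/4)·(x_2/x_1)^(1/3) = p_1/p_2.
Hence x_2/x_1 = (4·p_1/p_2)^(1/(1/3)), i.e. raised to the 3 power.
Substitute x_2 = (x_2/x_1)·x_1 into the budget: x_1* = m/(p_1 + p_2·(x_2/x_1)).
Numerically x_2/x_1 = 97.889044, so x_1* = 27/(13.25 + 11.5·97.889044) = 0.0237 and x_2* = 97.889044·0.0237 = 2.3205.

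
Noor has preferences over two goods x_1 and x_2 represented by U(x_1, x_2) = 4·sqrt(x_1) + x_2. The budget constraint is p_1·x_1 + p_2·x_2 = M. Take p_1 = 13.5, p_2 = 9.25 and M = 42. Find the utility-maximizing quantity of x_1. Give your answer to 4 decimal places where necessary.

x_1* = 1.8779

Utility is quasi-linear in x_2; the FOC for x_1 is 2/√x_1 = p_1/p_2.
Thus x_1* = (2·p_2/p_1)² — independent of M — with the rest of income spent on x_2.
Plugging in: x_1* = (2·9.25/13.5)² = 1.8779.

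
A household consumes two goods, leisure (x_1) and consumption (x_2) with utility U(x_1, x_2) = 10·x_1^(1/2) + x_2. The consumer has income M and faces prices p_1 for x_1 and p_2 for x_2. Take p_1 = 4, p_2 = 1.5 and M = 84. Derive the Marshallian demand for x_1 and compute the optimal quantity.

Set MRS = p_1/p_2: 5·x_1^(−1/2) = p_1/p_2.
Solve: √x_1 = 5·p_2/p_1, so x_1*(p_1,p_2) = (5·p_2/p_1)², and x_2* = (M − p_1·x_1*)/p_2.
Plugging in: x_1* = (5·1.5/4)² = 3.5156.

x_1* = 3.5156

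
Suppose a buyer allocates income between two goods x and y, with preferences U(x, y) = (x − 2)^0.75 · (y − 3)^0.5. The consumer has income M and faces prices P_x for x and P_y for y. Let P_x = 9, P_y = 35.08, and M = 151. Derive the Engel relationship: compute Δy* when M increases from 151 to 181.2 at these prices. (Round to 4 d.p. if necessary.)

Δy* = 0.3444

MRS = (3/2)·(y−3)/(x−2). Tangency with P_x/P_y gives y−3 = (2/3)·(P_x/P_y)·(x−2).
After buying the subsistence bundle (2, 3), a share 0.6 of the remaining income goes to x: x* = 2 + 0.6·(M − 2P_x − 3P_y)/P_x.
Discretionary income = 151 − 2·9 − 3·35.08 = 27.76; y* = 3 + 0.4·27.76/35.08 = 3.3165.
At M' = 181.2: y* = 3.6609. Change: 3.6609 − 3.3165 = 0.3444.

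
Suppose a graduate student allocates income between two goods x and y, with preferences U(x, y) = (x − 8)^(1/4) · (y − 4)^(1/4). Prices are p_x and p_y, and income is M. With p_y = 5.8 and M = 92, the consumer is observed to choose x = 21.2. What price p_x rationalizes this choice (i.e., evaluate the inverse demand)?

p_x = 2

MRS = (y−4)/(x−8). Tangency with p_x/p_y gives y−4 = (p_x/p_y)·(x−8).
After buying the subsistence bundle (8, 4), a share 0.5 of the remaining income goes to x: x* = 8 + 0.5·(M − 8p_x − 4p_y)/p_x.
Set x* = 21.2 in the demand function and solve for p_x: p_x = 2.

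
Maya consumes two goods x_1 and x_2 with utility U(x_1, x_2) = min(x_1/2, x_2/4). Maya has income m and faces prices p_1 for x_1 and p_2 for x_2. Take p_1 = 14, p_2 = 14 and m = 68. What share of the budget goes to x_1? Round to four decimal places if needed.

Leontief preferences: the optimum is at the kink where x_1/2 = x_2/4, i.e. x_2 = 2·x_1.
Budget: p_1·x_1 + p_2·2·x_1 = m, so (2·p_1 + 4·p_2)·x_1 = 2·m.
Demand: x_1*(p_1,p_2,m) = 2·m/(2·p_1 + 4·p_2), x_2* = 4·m/(2·p_1 + 4·p_2).
Here 2·14 + 4·14 = 84, giving x_1* = 1.619 and x_2* = 3.2381.
Expenditure on x_1: 14·1.619 = 22.6667; share = 0.3333.

share on x_1 = 0.3333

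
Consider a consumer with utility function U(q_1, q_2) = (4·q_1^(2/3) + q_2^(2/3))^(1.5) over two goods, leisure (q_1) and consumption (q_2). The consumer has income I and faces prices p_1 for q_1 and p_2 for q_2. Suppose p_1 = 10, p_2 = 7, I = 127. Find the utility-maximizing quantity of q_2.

q_2* = 0.5607

From the CES first-order condition, 4·(q_2/q_1)^(1/3) = p_1/p_2.
Hence q_2/q_1 = ((1/4)·p_1/p_2)^(1/(1/3)), i.e. raised to the 3 power.
Substitute q_2 = (q_2/q_1)·q_1 into the budget: q_1* = I/(p_1 + p_2·(q_2/q_1)).
Numerically q_2/q_1 = 0.045554, so q_1* = 127/(10 + 7·0.045554) = 12.3075 and q_2* = 0.045554·12.3075 = 0.5607.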